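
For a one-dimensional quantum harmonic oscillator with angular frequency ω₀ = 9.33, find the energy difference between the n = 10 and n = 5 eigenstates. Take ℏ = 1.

E_n = ℏω₀(n + ½), so ΔE = (10 − 5) ℏω₀ = 5 × 9.33 = 46.65.

ΔE = 46.7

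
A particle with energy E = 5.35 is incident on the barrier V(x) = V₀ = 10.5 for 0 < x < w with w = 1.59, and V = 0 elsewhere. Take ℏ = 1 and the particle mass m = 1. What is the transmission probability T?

T = 0.000148

Since E < V₀ the interior solution is evanescent with decay constant κ = √(2m(V₀ − E))/ℏ = 3.209.
κw = 5.103, sinh(κw) = 82.24.
The exact tunnelling result is T⁻¹ = 1 + V₀² sinh²(κw) / [4E(V₀ − E)] = 6768, so T = 0.000148.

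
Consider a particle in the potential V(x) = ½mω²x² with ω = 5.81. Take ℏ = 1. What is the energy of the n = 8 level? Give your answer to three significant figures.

E = 49.4

The oscillator eigenvalues are E_n = ℏω(n + ½), so E_8 = 5.81 × 8.5 = 49.39.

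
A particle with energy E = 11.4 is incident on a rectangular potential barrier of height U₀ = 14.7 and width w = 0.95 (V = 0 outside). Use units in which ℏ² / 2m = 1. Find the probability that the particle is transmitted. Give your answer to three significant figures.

T = 0.0861

Since E < U₀ the interior solution is evanescent with decay constant κ = √(2m(U₀ − E))/ℏ = 1.817.
κw = 1.726, sinh(κw) = 2.719.
Matching ψ, ψ′ at both faces gives T = [1 + U₀² sinh²(κw) / (4E(U₀ − E))]⁻¹ = 1/11.62 = 0.0861.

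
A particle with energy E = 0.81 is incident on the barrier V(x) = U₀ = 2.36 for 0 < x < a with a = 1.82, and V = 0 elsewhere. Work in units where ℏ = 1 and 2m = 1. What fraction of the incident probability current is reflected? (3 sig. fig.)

R = 0.962

E < U₀: inside the barrier ψ ∝ e^{±κx} with κ = √(2m(U₀ − E))/ℏ = 1.245.
κa = 2.266, sinh(κa) = 4.768.
Matching ψ, ψ′ at both faces gives T = [1 + U₀² sinh²(κa) / (4E(U₀ − E))]⁻¹ = 1/26.21 = 0.0382.
R = 1 − T = 0.962.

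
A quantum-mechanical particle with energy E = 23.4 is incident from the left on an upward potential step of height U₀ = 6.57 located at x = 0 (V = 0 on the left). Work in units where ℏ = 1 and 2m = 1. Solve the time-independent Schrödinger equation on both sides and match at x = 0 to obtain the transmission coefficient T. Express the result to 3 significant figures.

The wavenumbers are k₁ = √(2mE)/ℏ = 4.837 on the left and k₂ = √(2m(E − U₀))/ℏ = 4.102 on the right.
Matching ψ and ψ′ at x = 0 gives r = (k₁ − k₂)/(k₁ + k₂), so R = r² = 0.006758 and T = 1 − R = 0.9932.

T = 0.993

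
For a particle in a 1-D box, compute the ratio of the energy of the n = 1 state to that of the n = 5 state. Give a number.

0.04

E_n = n²π²ℏ²/(2mL²) so the ratio is n₂²/n₁² = 1/25 = 0.04.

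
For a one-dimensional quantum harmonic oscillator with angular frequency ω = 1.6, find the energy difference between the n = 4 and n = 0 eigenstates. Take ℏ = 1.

ΔE = 6.40

E_n = ℏω(n + ½), so ΔE = (4 − 0) ℏω = 4 × 1.6 = 6.400.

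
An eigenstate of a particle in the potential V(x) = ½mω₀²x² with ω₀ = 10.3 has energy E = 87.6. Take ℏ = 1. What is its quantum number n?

Invert E_n = (n + ½)ℏω₀: n = E/ℏω₀ − ½ = 8.005, so n = 8.

n = 8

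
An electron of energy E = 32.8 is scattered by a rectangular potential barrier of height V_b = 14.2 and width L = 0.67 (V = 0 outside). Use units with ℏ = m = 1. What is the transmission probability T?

Above the barrier the interior wavenumber is k₂ = √(2m(E − V_b))/ℏ = 6.099, giving phase k₂L = 4.086.
Matching at both interfaces gives T⁻¹ = 1 + V_b² sin²(k₂L) / [4E(E − V_b)] = 1.054, hence T = 0.949.

T = 0.949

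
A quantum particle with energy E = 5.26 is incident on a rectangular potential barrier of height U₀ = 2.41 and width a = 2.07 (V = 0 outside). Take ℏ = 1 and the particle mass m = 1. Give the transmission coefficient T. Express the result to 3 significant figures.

Above the barrier the interior wavenumber is k₂ = √(2m(E − U₀))/ℏ = 2.387, giving phase k₂a = 4.942.
T = [1 + U₀² sin²(k₂a) / (4E(E − U₀))]⁻¹ = 1/1.092 = 0.916.

T = 0.916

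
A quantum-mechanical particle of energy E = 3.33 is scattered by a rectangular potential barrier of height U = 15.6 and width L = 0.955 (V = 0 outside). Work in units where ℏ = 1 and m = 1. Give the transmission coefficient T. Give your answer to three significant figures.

T = 0.000209

E < U: inside the barrier ψ ∝ e^{±κx} with κ = √(2m(U − E))/ℏ = 4.954.
κL = 4.731, sinh(κL) = 56.69.
The exact tunnelling result is T⁻¹ = 1 + U² sinh²(κL) / [4E(U − E)] = 4787, so T = 0.000209.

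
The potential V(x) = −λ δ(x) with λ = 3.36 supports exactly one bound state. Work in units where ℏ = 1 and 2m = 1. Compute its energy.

For x ≠ 0 the bound state is ψ ∝ e^{−κ|x|}; integrating the TISE across the delta gives the cusp condition 2κ = 2mλ/ℏ², so κ = 1.680.
Then E = −ℏ²κ²/(2m) = −mλ²/(2ℏ²) = -2.822.

E = -2.82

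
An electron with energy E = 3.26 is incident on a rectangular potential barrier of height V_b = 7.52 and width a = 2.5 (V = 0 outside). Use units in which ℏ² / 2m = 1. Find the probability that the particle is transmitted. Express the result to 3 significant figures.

T = 0.000130

E < V_b: inside the barrier ψ ∝ e^{±κx} with κ = √(2m(V_b − E))/ℏ = 2.064.
κa = 5.160, sinh(κa) = 87.07.
The exact tunnelling result is T⁻¹ = 1 + V_b² sinh²(κa) / [4E(V_b − E)] = 7719, so T = 0.000130.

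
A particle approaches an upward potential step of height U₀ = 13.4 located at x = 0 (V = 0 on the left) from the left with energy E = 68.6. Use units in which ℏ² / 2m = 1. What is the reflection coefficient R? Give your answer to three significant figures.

R = 0.00295

On each side the TISE gives plane waves with k = √(2m(E − V))/ℏ: k₁ = √(2·½·68.6) = 8.283, k₂ = √(2·½·55.2) = 7.430.
Continuity of ψ and ψ′ at the step yields the reflection amplitude r = (k₁ − k₂)/(k₁ + k₂) = 0.05428; thus R = |r|² = 0.002946, T = 0.9971.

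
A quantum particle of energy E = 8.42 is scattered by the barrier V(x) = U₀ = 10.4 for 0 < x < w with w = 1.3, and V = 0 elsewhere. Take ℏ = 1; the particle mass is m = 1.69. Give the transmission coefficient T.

E < U₀: inside the barrier ψ ∝ e^{±κx} with κ = √(2m(U₀ − E))/ℏ = 2.587.
κw = 3.363, sinh(κw) = 14.42.
The exact tunnelling result is T⁻¹ = 1 + U₀² sinh²(κw) / [4E(U₀ − E)] = 338.3, so T = 0.00296.

T = 0.00296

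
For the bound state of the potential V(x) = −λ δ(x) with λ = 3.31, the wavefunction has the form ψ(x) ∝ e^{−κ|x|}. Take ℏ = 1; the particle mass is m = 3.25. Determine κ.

Integrating the TISE across x = 0 gives the cusp condition ψ'(0⁺) − ψ'(0⁻) = −(2mλ/ℏ²)ψ(0).
With ψ ∝ e^{−κ|x|} this yields −2κ = −2mλ/ℏ², so κ = mλ/ℏ² = 10.76.

κ = 10.8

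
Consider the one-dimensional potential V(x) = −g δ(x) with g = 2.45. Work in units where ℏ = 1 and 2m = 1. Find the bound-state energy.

E = -1.50

For x ≠ 0 the bound state is ψ ∝ e^{−κ|x|}; integrating the TISE across the delta gives the cusp condition 2κ = 2mg/ℏ², so κ = 1.225.
Then E = −ℏ²κ²/(2m) = −mg²/(2ℏ²) = -1.501.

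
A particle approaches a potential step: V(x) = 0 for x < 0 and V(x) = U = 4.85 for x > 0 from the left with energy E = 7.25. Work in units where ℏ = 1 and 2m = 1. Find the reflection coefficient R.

On each side the TISE gives plane waves with k = √(2m(E − V))/ℏ: k₁ = √(2·½·7.25) = 2.693, k₂ = √(2·½·2.4) = 1.549.
Matching ψ and ψ′ at x = 0 gives r = (k₁ − k₂)/(k₁ + k₂), so R = r² = 0.07266 and T = 1 − R = 0.9273.

R = 0.0727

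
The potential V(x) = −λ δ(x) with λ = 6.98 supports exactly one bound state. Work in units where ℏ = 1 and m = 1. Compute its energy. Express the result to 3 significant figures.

For x ≠ 0 the bound state is ψ ∝ e^{−κ|x|}; integrating the TISE across the delta gives the cusp condition 2κ = 2mλ/ℏ², so κ = 6.980.
Then E = −ℏ²κ²/(2m) = −mλ²/(2ℏ²) = -24.36.

E = -24.4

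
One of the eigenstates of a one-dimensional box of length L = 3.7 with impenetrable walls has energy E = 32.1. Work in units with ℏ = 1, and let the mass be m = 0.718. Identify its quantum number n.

From E_n = n²π²ℏ²/(2mL²) invert to n = √(2mL²E)/(πℏ).
n = (3.7/π) × √(2 × 0.718 × 32.1) = 7.996 → n = 8.

n = 8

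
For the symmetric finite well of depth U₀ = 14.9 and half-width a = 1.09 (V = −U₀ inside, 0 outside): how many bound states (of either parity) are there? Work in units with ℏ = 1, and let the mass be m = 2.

N = 6

The dimensionless depth is z₀ = a√(2mU₀)/ℏ = 1.09 × √(59.60) = 8.415.
A new bound state (alternating even/odd) appears each time z₀ passes a multiple of π/2, so N = ⌊2z₀/π⌋ + 1 = ⌊5.357⌋ + 1 = 6.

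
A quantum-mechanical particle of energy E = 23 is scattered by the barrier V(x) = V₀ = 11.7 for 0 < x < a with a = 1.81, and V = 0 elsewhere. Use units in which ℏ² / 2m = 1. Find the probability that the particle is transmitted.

T = 0.995

Above the barrier the interior wavenumber is k₂ = √(2m(E − V₀))/ℏ = 3.362, giving phase k₂a = 6.084.
Matching at both interfaces gives T⁻¹ = 1 + V₀² sin²(k₂a) / [4E(E − V₀)] = 1.005, hence T = 0.995.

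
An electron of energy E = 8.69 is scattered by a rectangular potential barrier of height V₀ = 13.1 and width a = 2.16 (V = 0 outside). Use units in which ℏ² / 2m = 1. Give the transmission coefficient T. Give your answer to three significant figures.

E < V₀: inside the barrier ψ ∝ e^{±κx} with κ = √(2m(V₀ − E))/ℏ = 2.100.
κa = 4.536, sinh(κa) = 46.65.
The exact tunnelling result is T⁻¹ = 1 + V₀² sinh²(κa) / [4E(V₀ − E)] = 2438, so T = 0.000410.

T = 0.000410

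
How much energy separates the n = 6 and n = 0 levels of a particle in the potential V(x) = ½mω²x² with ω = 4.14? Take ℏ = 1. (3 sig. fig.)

ΔE = 24.8

E_n = ℏω(n + ½), so ΔE = (6 − 0) ℏω = 6 × 4.14 = 24.84.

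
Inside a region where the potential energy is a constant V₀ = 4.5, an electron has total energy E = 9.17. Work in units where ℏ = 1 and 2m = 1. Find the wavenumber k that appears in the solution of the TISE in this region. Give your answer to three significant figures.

k = 2.16

With E > V₀ the solution is oscillatory, ψ ∝ e^{±ikx} with k = √(2m(E − V₀))/ℏ.
k = √(2 × 0.5 × 4.67) = 2.161.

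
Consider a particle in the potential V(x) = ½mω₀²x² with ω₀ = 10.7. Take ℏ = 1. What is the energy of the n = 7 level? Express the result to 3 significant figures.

E = 80.3

Using E_n = (n + ½)ℏω₀: E_7 = 7.5 × 10.7 = 80.25.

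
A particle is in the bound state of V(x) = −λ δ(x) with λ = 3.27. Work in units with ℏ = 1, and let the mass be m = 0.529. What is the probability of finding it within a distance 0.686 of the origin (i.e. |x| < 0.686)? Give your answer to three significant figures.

The normalised bound state is ψ = √κ e^{−κ|x|} with κ = mλ/ℏ² = 1.730.
P(|x| < d) = ∫_{−d}^{d} κ e^{−2κ|x|} dx = 1 − e^{−2κd} = 1 − e^{−2.373} = 0.9068.

P = 0.907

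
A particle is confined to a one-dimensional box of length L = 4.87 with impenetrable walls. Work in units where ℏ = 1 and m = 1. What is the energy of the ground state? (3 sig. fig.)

Requiring ψ(0) = ψ(L) = 0 quantises k = nπ/L, hence E_n = ℏ²k²/2m = n²π²ℏ²/(2mL²).
E_1 = 1² × π² / (2 × 1 × 4.87²) = 0.2081.

E = 0.208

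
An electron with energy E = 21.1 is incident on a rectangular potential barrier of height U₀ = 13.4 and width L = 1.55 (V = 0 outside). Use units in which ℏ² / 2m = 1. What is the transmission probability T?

T = 0.812

Above the barrier the interior wavenumber is k₂ = √(2m(E − U₀))/ℏ = 2.775, giving phase k₂L = 4.301.
T = [1 + U₀² sin²(k₂L) / (4E(E − U₀))]⁻¹ = 1/1.232 = 0.812.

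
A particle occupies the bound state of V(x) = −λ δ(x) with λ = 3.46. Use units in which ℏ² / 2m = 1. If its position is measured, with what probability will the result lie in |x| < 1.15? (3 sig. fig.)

The normalised bound state is ψ = √κ e^{−κ|x|} with κ = mλ/ℏ² = 1.730.
P(|x| < d) = ∫_{−d}^{d} κ e^{−2κ|x|} dx = 1 − e^{−2κd} = 1 − e^{−3.979} = 0.9813.

P = 0.981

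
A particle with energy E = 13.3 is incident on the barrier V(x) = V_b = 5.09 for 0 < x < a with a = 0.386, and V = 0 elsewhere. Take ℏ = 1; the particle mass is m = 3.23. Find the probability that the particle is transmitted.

E > V_b: inside the barrier k₂ = √(2m(E − V_b))/ℏ = 7.283, k₂a = 2.811.
Matching at both interfaces gives T⁻¹ = 1 + V_b² sin²(k₂a) / [4E(E − V_b)] = 1.006, hence T = 0.994.

T = 0.994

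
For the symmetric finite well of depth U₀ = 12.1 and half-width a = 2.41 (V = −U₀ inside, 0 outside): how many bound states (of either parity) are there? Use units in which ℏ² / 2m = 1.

N = 6

The dimensionless depth is z₀ = a√(2mU₀)/ℏ = 2.41 × √(12.10) = 8.383.
The even/odd transcendental equations gain one root per π/2 in z₀, giving N = 1 + ⌊2z₀/π⌋ = 1 + ⌊5.337⌋ = 6.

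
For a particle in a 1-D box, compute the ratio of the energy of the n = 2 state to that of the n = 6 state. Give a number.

E_n = n²π²ℏ²/(2mL²) so the ratio is n₂²/n₁² = 4/36 = 0.111111.

0.111111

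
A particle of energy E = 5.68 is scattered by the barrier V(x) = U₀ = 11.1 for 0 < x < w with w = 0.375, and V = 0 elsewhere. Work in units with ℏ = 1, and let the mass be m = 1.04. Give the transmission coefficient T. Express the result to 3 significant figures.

T = 0.276

E < U₀: inside the barrier ψ ∝ e^{±κx} with κ = √(2m(U₀ − E))/ℏ = 3.358.
κw = 1.259, sinh(κw) = 1.619.
Matching ψ, ψ′ at both faces gives T = [1 + U₀² sinh²(κw) / (4E(U₀ − E))]⁻¹ = 1/3.623 = 0.276.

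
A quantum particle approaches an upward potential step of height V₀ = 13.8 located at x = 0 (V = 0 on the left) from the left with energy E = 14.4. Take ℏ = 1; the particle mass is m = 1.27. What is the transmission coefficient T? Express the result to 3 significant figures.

On each side the TISE gives plane waves with k = √(2m(E − V))/ℏ: k₁ = √(2·1.27·14.4) = 6.048, k₂ = √(2·1.27·0.6) = 1.235.
Continuity of ψ and ψ′ at the step yields the reflection amplitude r = (k₁ − k₂)/(k₁ + k₂) = 0.6610; thus R = |r|² = 0.4369, T = 0.5631.

T = 0.563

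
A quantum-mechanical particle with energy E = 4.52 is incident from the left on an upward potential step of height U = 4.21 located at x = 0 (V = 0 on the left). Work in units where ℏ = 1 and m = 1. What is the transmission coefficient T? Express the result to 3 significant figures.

The wavenumbers are k₁ = √(2mE)/ℏ = 3.007 on the left and k₂ = √(2m(E − U))/ℏ = 0.7874 on the right.
Continuity of ψ and ψ′ at the step yields the reflection amplitude r = (k₁ − k₂)/(k₁ + k₂) = 0.5849; thus R = |r|² = 0.3421, T = 0.6579.

T = 0.658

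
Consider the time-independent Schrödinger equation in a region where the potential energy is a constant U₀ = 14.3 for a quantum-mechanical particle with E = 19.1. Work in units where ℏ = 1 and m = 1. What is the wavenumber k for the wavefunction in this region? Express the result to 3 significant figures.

With E > U₀ the solution is oscillatory, ψ ∝ e^{±ikx} with k = √(2m(E − U₀))/ℏ.
k = √(2 × 1 × 4.8) = 3.098.

k = 3.10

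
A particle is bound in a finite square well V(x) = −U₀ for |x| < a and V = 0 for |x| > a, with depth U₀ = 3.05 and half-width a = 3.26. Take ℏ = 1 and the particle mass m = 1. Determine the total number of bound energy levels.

The dimensionless depth is z₀ = a√(2mU₀)/ℏ = 3.26 × √(6.100) = 8.052.
A new bound state (alternating even/odd) appears each time z₀ passes a multiple of π/2, so N = ⌊2z₀/π⌋ + 1 = ⌊5.126⌋ + 1 = 6.

N = 6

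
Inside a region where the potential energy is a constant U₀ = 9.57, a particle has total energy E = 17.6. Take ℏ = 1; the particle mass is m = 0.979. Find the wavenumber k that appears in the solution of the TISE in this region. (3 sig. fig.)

k = 3.97

With E > U₀ the solution is oscillatory, ψ ∝ e^{±ikx} with k = √(2m(E − U₀))/ℏ.
k = √(2 × 0.979 × 8.03) = 3.965.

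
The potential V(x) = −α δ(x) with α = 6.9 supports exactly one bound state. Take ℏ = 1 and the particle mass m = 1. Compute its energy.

E = -23.8

The bound state is ψ(x) = √κ e^{−κ|x|}. The derivative jump ψ'(0⁺) − ψ'(0⁻) = −(2mα/ℏ²)ψ(0) fixes κ = mα/ℏ² = 6.900.
Then E = −ℏ²κ²/(2m) = −mα²/(2ℏ²) = -23.81.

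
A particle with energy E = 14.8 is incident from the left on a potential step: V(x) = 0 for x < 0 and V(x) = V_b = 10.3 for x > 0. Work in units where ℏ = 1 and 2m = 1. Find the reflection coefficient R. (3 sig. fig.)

R = 0.0836

The wavenumbers are k₁ = √(2mE)/ℏ = 3.847 on the left and k₂ = √(2m(E − V_b))/ℏ = 2.121 on the right.
Matching ψ and ψ′ at x = 0 gives r = (k₁ − k₂)/(k₁ + k₂), so R = r² = 0.08361 and T = 1 − R = 0.9164.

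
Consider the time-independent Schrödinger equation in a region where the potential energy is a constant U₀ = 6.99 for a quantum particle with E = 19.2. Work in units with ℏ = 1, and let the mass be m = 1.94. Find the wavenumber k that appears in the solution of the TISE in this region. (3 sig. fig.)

k = 6.88

With E > U₀ the solution is oscillatory, ψ ∝ e^{±ikx} with k = √(2m(E − U₀))/ℏ.
k = √(2 × 1.94 × 12.21) = 6.883.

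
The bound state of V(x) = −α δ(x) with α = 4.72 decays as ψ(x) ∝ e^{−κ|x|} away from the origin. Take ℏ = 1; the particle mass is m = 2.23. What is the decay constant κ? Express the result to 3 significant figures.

Integrate −(ℏ²/2m)ψ'' − αδ(x)ψ = Eψ from −ε to +ε: the ψ'' term gives ψ'(0⁺) − ψ'(0⁻) and the δ term gives −(2mα/ℏ²)ψ(0).
With ψ ∝ e^{−κ|x|} this yields −2κ = −2mα/ℏ², so κ = mα/ℏ² = 10.53.

κ = 10.5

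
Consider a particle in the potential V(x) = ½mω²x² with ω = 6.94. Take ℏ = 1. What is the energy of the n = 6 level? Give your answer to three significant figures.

E = 45.1

Using E_n = (n + ½)ℏω: E_6 = 6.5 × 6.94 = 45.11.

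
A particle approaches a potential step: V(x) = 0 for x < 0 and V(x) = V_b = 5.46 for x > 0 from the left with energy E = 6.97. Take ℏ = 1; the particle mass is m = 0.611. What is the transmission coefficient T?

The wavenumbers are k₁ = √(2mE)/ℏ = 2.918 on the left and k₂ = √(2m(E − V_b))/ℏ = 1.358 on the right.
Continuity of ψ and ψ′ at the step yields the reflection amplitude r = (k₁ − k₂)/(k₁ + k₂) = 0.3648; thus R = |r|² = 0.1331, T = 0.8669.

T = 0.867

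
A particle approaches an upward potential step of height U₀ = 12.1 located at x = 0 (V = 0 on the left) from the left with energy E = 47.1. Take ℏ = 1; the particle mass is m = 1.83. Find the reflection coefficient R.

On each side the TISE gives plane waves with k = √(2m(E − V))/ℏ: k₁ = √(2·1.83·47.1) = 13.13, k₂ = √(2·1.83·35) = 11.32.
Matching ψ and ψ′ at x = 0 gives r = (k₁ − k₂)/(k₁ + k₂), so R = r² = 0.005490 and T = 1 − R = 0.9945.

R = 0.00549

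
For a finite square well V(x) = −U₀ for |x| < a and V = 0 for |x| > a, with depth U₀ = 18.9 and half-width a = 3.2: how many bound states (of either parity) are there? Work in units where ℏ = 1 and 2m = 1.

N = 9

The dimensionless depth is z₀ = a√(2mU₀)/ℏ = 3.2 × √(18.90) = 13.91.
A new bound state (alternating even/odd) appears each time z₀ passes a multiple of π/2, so N = ⌊2z₀/π⌋ + 1 = ⌊8.856⌋ + 1 = 9.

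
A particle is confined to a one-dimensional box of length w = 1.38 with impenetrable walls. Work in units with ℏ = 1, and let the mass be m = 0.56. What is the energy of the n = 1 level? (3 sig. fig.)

E = 4.63

The infinite-well eigenfunctions ψ_n = √(2/w) sin(nπx/w) vanish at both walls, giving E_n = n²π²ℏ²/(2mw²).
E_1 = 1² × π² / (2 × 0.56 × 1.38²) = 4.627.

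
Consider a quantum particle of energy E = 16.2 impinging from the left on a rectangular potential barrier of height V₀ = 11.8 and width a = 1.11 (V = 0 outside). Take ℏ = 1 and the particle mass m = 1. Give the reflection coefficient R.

R = 0.0110

E > V₀: inside the barrier k₂ = √(2m(E − V₀))/ℏ = 2.966, k₂a = 3.293.
Matching at both interfaces gives T⁻¹ = 1 + V₀² sin²(k₂a) / [4E(E − V₀)] = 1.011, hence T = 0.989.
R = 1 − T = 0.0110.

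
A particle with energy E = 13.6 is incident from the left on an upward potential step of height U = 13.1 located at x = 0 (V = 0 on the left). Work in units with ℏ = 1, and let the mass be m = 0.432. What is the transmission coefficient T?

T = 0.540

The wavenumbers are k₁ = √(2mE)/ℏ = 3.428 on the left and k₂ = √(2m(E − U))/ℏ = 0.6573 on the right.
Matching ψ and ψ′ at x = 0 gives r = (k₁ − k₂)/(k₁ + k₂), so R = r² = 0.4600 and T = 1 − R = 0.5400.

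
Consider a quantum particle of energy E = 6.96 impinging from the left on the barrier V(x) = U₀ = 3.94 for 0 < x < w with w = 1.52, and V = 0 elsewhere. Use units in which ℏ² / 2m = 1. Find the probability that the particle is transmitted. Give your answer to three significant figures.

T = 0.959

E > U₀: inside the barrier k₂ = √(2m(E − U₀))/ℏ = 1.738, k₂w = 2.641.
T = [1 + U₀² sin²(k₂w) / (4E(E − U₀))]⁻¹ = 1/1.042 = 0.959.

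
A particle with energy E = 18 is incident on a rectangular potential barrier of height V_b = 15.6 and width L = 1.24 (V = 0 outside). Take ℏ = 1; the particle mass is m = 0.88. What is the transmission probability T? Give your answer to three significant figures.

E > V_b: inside the barrier k₂ = √(2m(E − V_b))/ℏ = 2.055, k₂L = 2.548.
Matching at both interfaces gives T⁻¹ = 1 + V_b² sin²(k₂L) / [4E(E − V_b)] = 1.440, hence T = 0.694.

T = 0.694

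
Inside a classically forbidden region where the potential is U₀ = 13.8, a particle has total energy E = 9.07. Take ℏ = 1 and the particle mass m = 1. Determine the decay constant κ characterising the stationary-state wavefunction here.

Since E < U₀ the TISE in this region is ψ'' = κ²ψ with κ = √(2m(U₀ − E))/ℏ.
κ = √(2 × 1 × 4.73) = 3.076.

κ = 3.08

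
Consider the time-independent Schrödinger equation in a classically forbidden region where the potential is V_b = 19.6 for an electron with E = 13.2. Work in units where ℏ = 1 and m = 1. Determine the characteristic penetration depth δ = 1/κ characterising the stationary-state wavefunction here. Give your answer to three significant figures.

δ = 0.280

Since E < V_b the TISE in this region is ψ'' = κ²ψ with κ = √(2m(V_b − E))/ℏ.
κ = √(2 × 1 × 6.4) = 3.578. The penetration depth is δ = 1/κ = 0.280.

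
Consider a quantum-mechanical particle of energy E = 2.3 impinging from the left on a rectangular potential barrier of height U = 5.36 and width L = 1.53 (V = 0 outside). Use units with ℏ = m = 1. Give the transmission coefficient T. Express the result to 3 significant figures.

E < U: inside the barrier ψ ∝ e^{±κx} with κ = √(2m(U − E))/ℏ = 2.474.
κL = 3.785, sinh(κL) = 22.01.
Matching ψ, ψ′ at both faces gives T = [1 + U² sinh²(κL) / (4E(U − E))]⁻¹ = 1/495.2 = 0.00202.

T = 0.00202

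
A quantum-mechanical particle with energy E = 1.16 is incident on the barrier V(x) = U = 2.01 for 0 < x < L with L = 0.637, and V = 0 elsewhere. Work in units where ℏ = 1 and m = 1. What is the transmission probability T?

Since E < U the interior solution is evanescent with decay constant κ = √(2m(U − E))/ℏ = 1.304.
κL = 0.8305, sinh(κL) = 0.9294.
Matching ψ, ψ′ at both faces gives T = [1 + U² sinh²(κL) / (4E(U − E))]⁻¹ = 1/1.885 = 0.531.

T = 0.531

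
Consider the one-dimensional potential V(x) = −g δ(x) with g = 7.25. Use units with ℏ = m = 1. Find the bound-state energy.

E = -26.3

The bound state is ψ(x) = √κ e^{−κ|x|}. The derivative jump ψ'(0⁺) − ψ'(0⁻) = −(2mg/ℏ²)ψ(0) fixes κ = mg/ℏ² = 7.250.
Then E = −ℏ²κ²/(2m) = −mg²/(2ℏ²) = -26.28.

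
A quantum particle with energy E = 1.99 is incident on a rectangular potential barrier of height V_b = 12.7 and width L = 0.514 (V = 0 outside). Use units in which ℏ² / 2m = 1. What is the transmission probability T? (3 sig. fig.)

E < V_b: inside the barrier ψ ∝ e^{±κx} with κ = √(2m(V_b − E))/ℏ = 3.273.
κL = 1.682, sinh(κL) = 2.595.
The exact tunnelling result is T⁻¹ = 1 + V_b² sinh²(κL) / [4E(V_b − E)] = 13.75, so T = 0.0728.

T = 0.0728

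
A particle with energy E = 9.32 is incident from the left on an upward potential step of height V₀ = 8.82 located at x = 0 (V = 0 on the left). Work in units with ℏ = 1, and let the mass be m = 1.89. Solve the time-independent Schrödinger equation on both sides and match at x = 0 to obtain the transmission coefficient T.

T = 0.611

The wavenumbers are k₁ = √(2mE)/ℏ = 5.935 on the left and k₂ = √(2m(E − V₀))/ℏ = 1.375 on the right.
Continuity of ψ and ψ′ at the step yields the reflection amplitude r = (k₁ − k₂)/(k₁ + k₂) = 0.6239; thus R = |r|² = 0.3892, T = 0.6108.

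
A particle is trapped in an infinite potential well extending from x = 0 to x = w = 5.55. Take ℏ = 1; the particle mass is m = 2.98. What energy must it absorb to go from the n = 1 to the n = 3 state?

ΔE = 0.430

E_n = n²π²ℏ²/(2mw²), so ΔE = (3² − 1²) π²ℏ²/(2mw²).
ΔE = 8 × π² / (2 × 2.98 × 5.55²) = 0.4301.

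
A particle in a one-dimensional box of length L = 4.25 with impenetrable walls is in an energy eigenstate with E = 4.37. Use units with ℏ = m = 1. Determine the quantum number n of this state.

n = 4

From E_n = n²π²ℏ²/(2mL²) invert to n = √(2mL²E)/(πℏ).
n = (4.25/π) × √(2 × 1 × 4.37) = 3.999 → n = 4.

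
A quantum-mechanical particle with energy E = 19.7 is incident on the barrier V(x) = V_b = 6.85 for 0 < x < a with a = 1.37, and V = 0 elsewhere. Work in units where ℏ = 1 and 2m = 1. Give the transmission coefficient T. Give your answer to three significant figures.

E > V_b: inside the barrier k₂ = √(2m(E − V_b))/ℏ = 3.585, k₂a = 4.911.
Matching at both interfaces gives T⁻¹ = 1 + V_b² sin²(k₂a) / [4E(E − V_b)] = 1.045, hence T = 0.957.

T = 0.957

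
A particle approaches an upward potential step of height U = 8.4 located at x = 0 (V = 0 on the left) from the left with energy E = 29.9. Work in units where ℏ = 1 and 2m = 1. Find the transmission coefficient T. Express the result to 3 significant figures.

On each side the TISE gives plane waves with k = √(2m(E − V))/ℏ: k₁ = √(2·½·29.9) = 5.468, k₂ = √(2·½·21.5) = 4.637.
Continuity of ψ and ψ′ at the step yields the reflection amplitude r = (k₁ − k₂)/(k₁ + k₂) = 0.08227; thus R = |r|² = 0.006768, T = 0.9932.

T = 0.993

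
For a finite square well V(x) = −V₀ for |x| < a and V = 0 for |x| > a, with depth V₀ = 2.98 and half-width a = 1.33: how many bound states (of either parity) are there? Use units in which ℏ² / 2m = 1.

The dimensionless depth is z₀ = a√(2mV₀)/ℏ = 1.33 × √(2.980) = 2.296.
A new bound state (alternating even/odd) appears each time z₀ passes a multiple of π/2, so N = ⌊2z₀/π⌋ + 1 = ⌊1.462⌋ + 1 = 2.

N = 2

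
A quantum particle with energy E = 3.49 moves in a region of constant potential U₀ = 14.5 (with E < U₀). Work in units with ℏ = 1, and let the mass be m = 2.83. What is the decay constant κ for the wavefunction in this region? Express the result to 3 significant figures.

Since E < U₀ the TISE in this region is ψ'' = κ²ψ with κ = √(2m(U₀ − E))/ℏ.
κ = √(2 × 2.83 × 11.01) = 7.894.

κ = 7.89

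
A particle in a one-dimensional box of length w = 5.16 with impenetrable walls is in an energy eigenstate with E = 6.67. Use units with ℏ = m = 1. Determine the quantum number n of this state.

For an infinite well E_n = n²π²ℏ²/(2mw²), so n = (w/πℏ)√(2mE).
n = (5.16/π) × √(2 × 1 × 6.67) = 5.999 → n = 6.

n = 6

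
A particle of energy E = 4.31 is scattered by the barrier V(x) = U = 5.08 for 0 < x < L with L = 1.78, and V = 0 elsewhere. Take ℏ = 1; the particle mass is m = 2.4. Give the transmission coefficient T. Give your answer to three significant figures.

Since E < U the interior solution is evanescent with decay constant κ = √(2m(U − E))/ℏ = 1.922.
κL = 3.422, sinh(κL) = 15.30.
The exact tunnelling result is T⁻¹ = 1 + U² sinh²(κL) / [4E(U − E)] = 456.1, so T = 0.00219.

T = 0.00219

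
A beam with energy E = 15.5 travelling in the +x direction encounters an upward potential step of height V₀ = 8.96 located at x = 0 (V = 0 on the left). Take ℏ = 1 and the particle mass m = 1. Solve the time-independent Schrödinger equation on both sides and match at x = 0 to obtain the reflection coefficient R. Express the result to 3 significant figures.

R = 0.0451

On each side the TISE gives plane waves with k = √(2m(E − V))/ℏ: k₁ = √(2·1·15.5) = 5.568, k₂ = √(2·1·6.54) = 3.617.
Continuity of ψ and ψ′ at the step yields the reflection amplitude r = (k₁ − k₂)/(k₁ + k₂) = 0.2124; thus R = |r|² = 0.04513, T = 0.9549.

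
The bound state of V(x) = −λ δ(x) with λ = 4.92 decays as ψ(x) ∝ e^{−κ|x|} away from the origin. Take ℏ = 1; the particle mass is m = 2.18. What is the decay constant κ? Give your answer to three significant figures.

κ = 10.7

Integrate −(ℏ²/2m)ψ'' − λδ(x)ψ = Eψ from −ε to +ε: the ψ'' term gives ψ'(0⁺) − ψ'(0⁻) and the δ term gives −(2mλ/ℏ²)ψ(0).
With ψ ∝ e^{−κ|x|} this yields −2κ = −2mλ/ℏ², so κ = mλ/ℏ² = 10.73.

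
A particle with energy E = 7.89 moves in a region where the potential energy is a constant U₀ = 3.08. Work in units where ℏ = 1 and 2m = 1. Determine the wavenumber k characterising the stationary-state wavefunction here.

With E > U₀ the solution is oscillatory, ψ ∝ e^{±ikx} with k = √(2m(E − U₀))/ℏ.
k = √(2 × 0.5 × 4.81) = 2.193.

k = 2.19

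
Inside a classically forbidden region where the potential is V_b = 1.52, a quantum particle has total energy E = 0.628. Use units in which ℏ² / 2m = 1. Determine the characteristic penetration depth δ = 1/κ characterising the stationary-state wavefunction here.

δ = 1.06

Since E < V_b the TISE in this region is ψ'' = κ²ψ with κ = √(2m(V_b − E))/ℏ.
κ = √(2 × 0.5 × 0.892) = 0.9445. The penetration depth is δ = 1/κ = 1.06.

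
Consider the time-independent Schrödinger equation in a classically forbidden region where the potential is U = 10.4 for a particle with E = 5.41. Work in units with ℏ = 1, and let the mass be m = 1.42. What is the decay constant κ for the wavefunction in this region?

Since E < U the TISE in this region is ψ'' = κ²ψ with κ = √(2m(U − E))/ℏ.
κ = √(2 × 1.42 × 4.99) = 3.765.

κ = 3.76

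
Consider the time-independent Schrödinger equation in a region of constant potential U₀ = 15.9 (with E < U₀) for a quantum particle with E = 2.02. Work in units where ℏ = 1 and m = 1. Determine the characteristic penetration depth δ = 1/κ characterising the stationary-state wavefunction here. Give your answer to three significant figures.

Since E < U₀ the TISE in this region is ψ'' = κ²ψ with κ = √(2m(U₀ − E))/ℏ.
κ = √(2 × 1 × 13.88) = 5.269. The penetration depth is δ = 1/κ = 0.190.

δ = 0.190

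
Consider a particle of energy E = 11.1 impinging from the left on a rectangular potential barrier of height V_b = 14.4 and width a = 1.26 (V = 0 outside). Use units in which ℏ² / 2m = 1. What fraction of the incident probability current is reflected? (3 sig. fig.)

R = 0.971

E < V_b: inside the barrier ψ ∝ e^{±κx} with κ = √(2m(V_b − E))/ℏ = 1.817.
κa = 2.289, sinh(κa) = 4.881.
Matching ψ, ψ′ at both faces gives T = [1 + V_b² sinh²(κa) / (4E(V_b − E))]⁻¹ = 1/34.72 = 0.0288.
R = 1 − T = 0.971.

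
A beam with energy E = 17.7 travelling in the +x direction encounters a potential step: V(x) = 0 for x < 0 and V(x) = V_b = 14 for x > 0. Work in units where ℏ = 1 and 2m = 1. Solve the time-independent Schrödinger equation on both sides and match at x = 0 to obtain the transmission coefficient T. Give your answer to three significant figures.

T = 0.861

The wavenumbers are k₁ = √(2mE)/ℏ = 4.207 on the left and k₂ = √(2m(E − V_b))/ℏ = 1.924 on the right.
Matching ψ and ψ′ at x = 0 gives r = (k₁ − k₂)/(k₁ + k₂), so R = r² = 0.1387 and T = 1 − R = 0.8613.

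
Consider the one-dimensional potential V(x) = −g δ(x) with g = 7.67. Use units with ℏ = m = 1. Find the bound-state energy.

The bound state is ψ(x) = √κ e^{−κ|x|}. The derivative jump ψ'(0⁺) − ψ'(0⁻) = −(2mg/ℏ²)ψ(0) fixes κ = mg/ℏ² = 7.670.
Then E = −ℏ²κ²/(2m) = −mg²/(2ℏ²) = -29.41.

E = -29.4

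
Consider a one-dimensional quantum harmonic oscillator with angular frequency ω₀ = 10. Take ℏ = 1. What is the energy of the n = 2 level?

The oscillator eigenvalues are E_n = ℏω₀(n + ½), so E_2 = 10 × 2.5 = 25.00.

E = 25.0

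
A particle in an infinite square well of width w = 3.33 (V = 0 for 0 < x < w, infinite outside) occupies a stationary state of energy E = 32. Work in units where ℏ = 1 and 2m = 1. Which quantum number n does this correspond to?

From E_n = n²π²ℏ²/(2mw²) invert to n = √(2mw²E)/(πℏ).
n = (3.33/π) × √(2 × 0.5 × 32) = 5.996 → n = 6.

n = 6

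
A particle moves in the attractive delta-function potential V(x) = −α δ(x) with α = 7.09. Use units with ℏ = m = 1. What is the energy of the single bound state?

For x ≠ 0 the bound state is ψ ∝ e^{−κ|x|}; integrating the TISE across the delta gives the cusp condition 2κ = 2mα/ℏ², so κ = 7.090.
Then E = −ℏ²κ²/(2m) = −mα²/(2ℏ²) = -25.13.

E = -25.1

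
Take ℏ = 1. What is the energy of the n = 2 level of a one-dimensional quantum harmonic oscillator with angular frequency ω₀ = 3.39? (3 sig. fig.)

E = 8.48

The oscillator eigenvalues are E_n = ℏω₀(n + ½), so E_2 = 3.39 × 2.5 = 8.475.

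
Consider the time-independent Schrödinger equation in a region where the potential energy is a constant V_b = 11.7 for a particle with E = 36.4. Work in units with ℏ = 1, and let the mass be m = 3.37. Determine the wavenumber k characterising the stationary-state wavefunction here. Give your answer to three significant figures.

k = 12.9

With E > V_b the solution is oscillatory, ψ ∝ e^{±ikx} with k = √(2m(E − V_b))/ℏ.
k = √(2 × 3.37 × 24.7) = 12.90.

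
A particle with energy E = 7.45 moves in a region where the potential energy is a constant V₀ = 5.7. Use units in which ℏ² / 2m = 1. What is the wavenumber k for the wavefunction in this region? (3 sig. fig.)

k = 1.32

With E > V₀ the solution is oscillatory, ψ ∝ e^{±ikx} with k = √(2m(E − V₀))/ℏ.
k = √(2 × 0.5 × 1.75) = 1.323.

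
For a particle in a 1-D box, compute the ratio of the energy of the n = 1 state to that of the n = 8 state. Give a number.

0.015625

E_n = n²π²ℏ²/(2mL²) so the ratio is n₂²/n₁² = 1/64 = 0.015625.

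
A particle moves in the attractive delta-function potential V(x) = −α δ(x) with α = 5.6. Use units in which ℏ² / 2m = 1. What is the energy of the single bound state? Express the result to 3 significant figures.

E = -7.84

For x ≠ 0 the bound state is ψ ∝ e^{−κ|x|}; integrating the TISE across the delta gives the cusp condition 2κ = 2mα/ℏ², so κ = 2.800.
Then E = −ℏ²κ²/(2m) = −mα²/(2ℏ²) = -7.840.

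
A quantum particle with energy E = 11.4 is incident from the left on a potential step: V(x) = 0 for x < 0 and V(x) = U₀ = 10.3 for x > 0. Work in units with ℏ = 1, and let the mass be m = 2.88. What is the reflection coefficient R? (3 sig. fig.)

R = 0.277

The wavenumbers are k₁ = √(2mE)/ℏ = 8.103 on the left and k₂ = √(2m(E − U₀))/ℏ = 2.517 on the right.
Continuity of ψ and ψ′ at the step yields the reflection amplitude r = (k₁ − k₂)/(k₁ + k₂) = 0.5260; thus R = |r|² = 0.2767, T = 0.7233.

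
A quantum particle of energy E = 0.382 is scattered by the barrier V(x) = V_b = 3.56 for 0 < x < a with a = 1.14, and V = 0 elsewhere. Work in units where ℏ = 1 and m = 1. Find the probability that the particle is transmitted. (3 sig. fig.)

Since E < V_b the interior solution is evanescent with decay constant κ = √(2m(V_b − E))/ℏ = 2.521.
κa = 2.874, sinh(κa) = 8.826.
Matching ψ, ψ′ at both faces gives T = [1 + V_b² sinh²(κa) / (4E(V_b − E))]⁻¹ = 1/204.3 = 0.00489.

T = 0.00489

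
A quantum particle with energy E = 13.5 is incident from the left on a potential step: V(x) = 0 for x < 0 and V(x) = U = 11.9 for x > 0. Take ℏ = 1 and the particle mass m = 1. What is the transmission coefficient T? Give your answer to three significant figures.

On each side the TISE gives plane waves with k = √(2m(E − V))/ℏ: k₁ = √(2·1·13.5) = 5.196, k₂ = √(2·1·1.6) = 1.789.
Continuity of ψ and ψ′ at the step yields the reflection amplitude r = (k₁ − k₂)/(k₁ + k₂) = 0.4878; thus R = |r|² = 0.2380, T = 0.7620.

T = 0.762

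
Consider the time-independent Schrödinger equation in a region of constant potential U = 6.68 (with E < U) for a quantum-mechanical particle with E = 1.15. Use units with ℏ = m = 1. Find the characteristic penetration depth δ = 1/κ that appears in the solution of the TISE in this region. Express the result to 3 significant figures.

Since E < U the TISE in this region is ψ'' = κ²ψ with κ = √(2m(U − E))/ℏ.
κ = √(2 × 1 × 5.53) = 3.326. The penetration depth is δ = 1/κ = 0.301.

δ = 0.301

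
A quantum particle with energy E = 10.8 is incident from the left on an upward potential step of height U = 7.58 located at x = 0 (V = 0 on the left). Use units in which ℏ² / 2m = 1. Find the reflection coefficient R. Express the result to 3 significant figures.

R = 0.0862

The wavenumbers are k₁ = √(2mE)/ℏ = 3.286 on the left and k₂ = √(2m(E − U))/ℏ = 1.794 on the right.
Matching ψ and ψ′ at x = 0 gives r = (k₁ − k₂)/(k₁ + k₂), so R = r² = 0.08622 and T = 1 − R = 0.9138.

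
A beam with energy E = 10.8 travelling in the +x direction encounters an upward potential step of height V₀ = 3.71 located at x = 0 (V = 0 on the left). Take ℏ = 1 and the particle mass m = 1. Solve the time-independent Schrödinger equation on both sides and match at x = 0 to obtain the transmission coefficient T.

On each side the TISE gives plane waves with k = √(2m(E − V))/ℏ: k₁ = √(2·1·10.8) = 4.648, k₂ = √(2·1·7.09) = 3.766.
Continuity of ψ and ψ′ at the step yields the reflection amplitude r = (k₁ − k₂)/(k₁ + k₂) = 0.1048; thus R = |r|² = 0.01099, T = 0.9890.

T = 0.989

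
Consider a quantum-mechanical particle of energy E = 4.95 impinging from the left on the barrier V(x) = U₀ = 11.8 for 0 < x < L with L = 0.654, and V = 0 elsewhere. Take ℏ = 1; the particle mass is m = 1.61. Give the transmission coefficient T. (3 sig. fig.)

E < U₀: inside the barrier ψ ∝ e^{±κx} with κ = √(2m(U₀ − E))/ℏ = 4.696.
κL = 3.072, sinh(κL) = 10.76.
The exact tunnelling result is T⁻¹ = 1 + U₀² sinh²(κL) / [4E(U₀ − E)] = 119.9, so T = 0.00834.

T = 0.00834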